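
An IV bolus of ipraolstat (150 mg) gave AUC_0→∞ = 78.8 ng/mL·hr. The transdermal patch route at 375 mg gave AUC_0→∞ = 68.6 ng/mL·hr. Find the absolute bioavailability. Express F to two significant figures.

F = 0.35

F = (AUC_ev / D_ev) / (AUC_iv / D_iv)
  = (68.6/375) / (78.8/150)
  = 0.182933 / 0.525333 = 0.3482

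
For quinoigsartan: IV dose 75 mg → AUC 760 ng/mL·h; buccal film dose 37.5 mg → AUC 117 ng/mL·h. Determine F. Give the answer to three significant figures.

F = (AUC_ev / D_ev) / (AUC_iv / D_iv)
  = (117/37.5) / (760/75)
  = 3.12 / 10.1333 = 0.3079

F = 0.308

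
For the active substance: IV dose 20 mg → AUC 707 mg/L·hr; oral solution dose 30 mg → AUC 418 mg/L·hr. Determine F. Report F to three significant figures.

F = 0.394

F = (AUC_ev / D_ev) / (AUC_iv / D_iv)
  = (418/30) / (707/20)
  = 13.9333 / 35.35 = 0.3942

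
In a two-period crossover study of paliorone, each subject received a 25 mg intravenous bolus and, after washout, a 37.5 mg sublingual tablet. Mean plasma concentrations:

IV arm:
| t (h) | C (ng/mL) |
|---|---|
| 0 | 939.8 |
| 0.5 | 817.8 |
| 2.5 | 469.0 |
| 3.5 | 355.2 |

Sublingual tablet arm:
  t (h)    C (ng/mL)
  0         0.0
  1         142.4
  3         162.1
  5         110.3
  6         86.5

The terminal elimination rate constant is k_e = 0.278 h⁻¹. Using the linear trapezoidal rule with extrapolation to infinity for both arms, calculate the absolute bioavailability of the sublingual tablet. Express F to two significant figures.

Trapezoidal AUC_0→3.5 (IV):
  [0→0.5]: (939.8+817.8)/2 × 0.5 = 439.4
  [0.5→2.5]: (817.8+469.0)/2 × 2 = 1286.8
  [2.5→3.5]: (469.0+355.2)/2 × 1 = 412.1
  Sum = 2138.3 ng/mL·h
IV tail: 355.2/0.278 = 1277.698; AUC_iv,0→∞ = 2138.3 + 1277.698 = 3415.998 ng/mL·h
Trapezoidal AUC_0→6 (sublingual tablet):
  [0→1]: (0.0+142.4)/2 × 1 = 71.2
  [1→3]: (142.4+162.1)/2 × 2 = 304.5
  [3→5]: (162.1+110.3)/2 × 2 = 272.4
  [5→6]: (110.3+86.5)/2 × 1 = 98.4
  Sum = 746.5 ng/mL·h
sublingual tablet tail: 86.5/0.278 = 311.151; AUC_ev,0→∞ = 746.5 + 311.151 = 1057.651 ng/mL·h
F = (AUC_ev/D_ev)/(AUC_iv/D_iv) = (1057.651/37.5)/(3415.998/25) = 28.204/136.63992 = 0.2064

F = 0.21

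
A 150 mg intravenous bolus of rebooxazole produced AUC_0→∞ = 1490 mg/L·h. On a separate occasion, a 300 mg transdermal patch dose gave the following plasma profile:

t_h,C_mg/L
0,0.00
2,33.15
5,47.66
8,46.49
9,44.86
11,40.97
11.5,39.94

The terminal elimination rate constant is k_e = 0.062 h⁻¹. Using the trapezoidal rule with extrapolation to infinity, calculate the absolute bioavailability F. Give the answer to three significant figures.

Trapezoidal AUC_0→11.5 (transdermal patch):
  [0→2]: (0.00+33.15)/2 × 2 = 33.15
  [2→5]: (33.15+47.66)/2 × 3 = 121.215
  [5→8]: (47.66+46.49)/2 × 3 = 141.225
  [8→9]: (46.49+44.86)/2 × 1 = 45.675
  [9→11]: (44.86+40.97)/2 × 2 = 85.83
  [11→11.5]: (40.97+39.94)/2 × 0.5 = 20.2275
  Sum = 447.3225 mg/L·h
Tail: C_last/k_e = 39.94/0.062 = 644.194
AUC_0→∞ (transdermal patch) = 447.3225 + 644.194 = 1091.5165 mg/L·h
F = (AUC_ev/D_ev)/(AUC_iv/D_iv) = (1091.5165/300)/(1490/150) = 3.63839/9.93333 = 0.3663

F = 0.366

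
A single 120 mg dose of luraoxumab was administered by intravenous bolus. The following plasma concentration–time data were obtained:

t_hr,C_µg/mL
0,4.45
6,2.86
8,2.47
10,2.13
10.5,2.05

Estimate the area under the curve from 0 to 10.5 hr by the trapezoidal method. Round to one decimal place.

Trapezoidal AUC_0→10.5:
  [0→6]: (4.45+2.86)/2 × 6 = 21.93
  [6→8]: (2.86+2.47)/2 × 2 = 5.33
  [8→10]: (2.47+2.13)/2 × 2 = 4.6
  [10→10.5]: (2.13+2.05)/2 × 0.5 = 1.045
  Sum = 32.905 µg/mL·hr

AUC = 32.9 µg/mL·hr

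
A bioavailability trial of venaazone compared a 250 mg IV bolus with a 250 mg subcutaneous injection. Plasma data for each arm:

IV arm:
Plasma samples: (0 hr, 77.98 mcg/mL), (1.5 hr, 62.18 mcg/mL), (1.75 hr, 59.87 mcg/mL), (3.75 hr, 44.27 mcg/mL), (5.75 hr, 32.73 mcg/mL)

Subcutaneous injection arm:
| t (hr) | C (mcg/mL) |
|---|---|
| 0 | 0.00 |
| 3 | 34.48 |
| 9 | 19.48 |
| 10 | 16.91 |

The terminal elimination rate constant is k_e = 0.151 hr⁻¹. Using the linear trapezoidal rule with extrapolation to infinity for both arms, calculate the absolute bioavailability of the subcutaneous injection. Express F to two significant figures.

Trapezoidal AUC_0→5.75 (IV):
  [0→1.5]: (77.98+62.18)/2 × 1.5 = 105.12
  [1.5→1.75]: (62.18+59.87)/2 × 0.25 = 15.25625
  [1.75→3.75]: (59.87+44.27)/2 × 2 = 104.14
  [3.75→5.75]: (44.27+32.73)/2 × 2 = 77.0
  Sum = 301.51625 mcg/mL·hr
IV tail: 32.73/0.151 = 216.755; AUC_iv,0→∞ = 301.51625 + 216.755 = 518.27125 mcg/mL·hr
Trapezoidal AUC_0→10 (subcutaneous injection):
  [0→3]: (0.00+34.48)/2 × 3 = 51.72
  [3→9]: (34.48+19.48)/2 × 6 = 161.88
  [9→10]: (19.48+16.91)/2 × 1 = 18.195
  Sum = 231.795 mcg/mL·hr
subcutaneous injection tail: 16.91/0.151 = 111.987; AUC_ev,0→∞ = 231.795 + 111.987 = 343.782 mcg/mL·hr
F = (AUC_ev/D_ev)/(AUC_iv/D_iv) = (343.782/250)/(518.27125/250) = 1.375128/2.073085 = 0.6633

F = 0.66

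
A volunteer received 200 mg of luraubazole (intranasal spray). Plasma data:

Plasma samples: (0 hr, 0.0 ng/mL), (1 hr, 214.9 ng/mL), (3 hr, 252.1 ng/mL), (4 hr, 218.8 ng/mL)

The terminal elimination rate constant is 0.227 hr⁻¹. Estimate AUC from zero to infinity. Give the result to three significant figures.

AUC = 1770 ng/mL·hr

Trapezoidal AUC_0→4:
  [0→1]: (0.0+214.9)/2 × 1 = 107.45
  [1→3]: (214.9+252.1)/2 × 2 = 467.0
  [3→4]: (252.1+218.8)/2 × 1 = 235.45
  Sum = 809.9 ng/mL·hr
Extrapolated tail: C_last / k_e = 218.8 / 0.227 = 963.877
AUC_0→∞ = 809.9 + 963.877 = 1773.777 ng/mL·hr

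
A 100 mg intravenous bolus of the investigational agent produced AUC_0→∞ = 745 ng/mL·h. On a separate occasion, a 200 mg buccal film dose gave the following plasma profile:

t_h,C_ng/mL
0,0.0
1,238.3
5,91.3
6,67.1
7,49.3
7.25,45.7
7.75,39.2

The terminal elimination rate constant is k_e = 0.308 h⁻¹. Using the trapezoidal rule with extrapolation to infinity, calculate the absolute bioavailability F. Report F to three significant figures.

Trapezoidal AUC_0→7.75 (buccal film):
  [0→1]: (0.0+238.3)/2 × 1 = 119.15
  [1→5]: (238.3+91.3)/2 × 4 = 659.2
  [5→6]: (91.3+67.1)/2 × 1 = 79.2
  [6→7]: (67.1+49.3)/2 × 1 = 58.2
  [7→7.25]: (49.3+45.7)/2 × 0.25 = 11.875
  [7.25→7.75]: (45.7+39.2)/2 × 0.5 = 21.225
  Sum = 948.85 ng/mL·h
Tail: C_last/k_e = 39.2/0.308 = 127.273
AUC_0→∞ (buccal film) = 948.85 + 127.273 = 1076.123 ng/mL·h
F = (AUC_ev/D_ev)/(AUC_iv/D_iv) = (1076.123/200)/(745/100) = 5.380615/7.45 = 0.7222

F = 0.722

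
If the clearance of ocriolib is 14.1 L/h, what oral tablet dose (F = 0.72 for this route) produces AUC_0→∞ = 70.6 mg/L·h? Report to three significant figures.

Dose = 1380 mg

Dose = CL × AUC_0→∞ / F
     = 14.1 × 70.6 / 0.72 = 1382.58 mg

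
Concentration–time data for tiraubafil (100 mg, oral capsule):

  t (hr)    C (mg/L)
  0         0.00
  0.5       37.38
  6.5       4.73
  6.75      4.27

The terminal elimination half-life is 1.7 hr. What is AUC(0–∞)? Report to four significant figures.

AUC = 147.3 mg/L·hr

Trapezoidal AUC_0→6.75:
  [0→0.5]: (0.00+37.38)/2 × 0.5 = 9.345
  [0.5→6.5]: (37.38+4.73)/2 × 6 = 126.33
  [6.5→6.75]: (4.73+4.27)/2 × 0.25 = 1.125
  Sum = 136.8 mg/L·hr
k_e = ln2 / t½ = 0.693147 / 1.7 = 0.4077 hr^-1
Extrapolated tail: C_last / k_e = 4.27 / 0.4077 = 10.473
AUC_0→∞ = 136.8 + 10.473 = 147.273 mg/L·hr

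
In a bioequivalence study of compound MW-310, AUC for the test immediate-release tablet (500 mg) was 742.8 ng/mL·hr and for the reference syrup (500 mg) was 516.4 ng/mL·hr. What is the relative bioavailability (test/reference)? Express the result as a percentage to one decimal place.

F_rel = 143.8%

F_rel = (AUC_test/D_test) / (AUC_ref/D_ref)
      = (742.8/500) / (516.4/500)
      = 1.4856 / 1.0328 = 1.4384 = 143.84%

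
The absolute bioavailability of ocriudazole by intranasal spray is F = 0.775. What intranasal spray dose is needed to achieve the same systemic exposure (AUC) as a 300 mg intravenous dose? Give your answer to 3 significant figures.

For equal systemic exposure: F × D_ev = D_iv
D_ev = D_iv / F = 300 / 0.775 = 387.097 mg

D_intranasal = 387 mg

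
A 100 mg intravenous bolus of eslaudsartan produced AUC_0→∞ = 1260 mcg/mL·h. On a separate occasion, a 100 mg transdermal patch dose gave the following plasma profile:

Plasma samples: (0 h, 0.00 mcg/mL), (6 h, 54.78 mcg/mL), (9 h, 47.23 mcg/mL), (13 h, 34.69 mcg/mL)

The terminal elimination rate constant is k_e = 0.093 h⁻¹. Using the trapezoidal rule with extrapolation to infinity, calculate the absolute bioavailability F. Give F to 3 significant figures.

F = 0.678

Trapezoidal AUC_0→13 (transdermal patch):
  [0→6]: (0.00+54.78)/2 × 6 = 164.34
  [6→9]: (54.78+47.23)/2 × 3 = 153.015
  [9→13]: (47.23+34.69)/2 × 4 = 163.84
  Sum = 481.195 mcg/mL·h
Tail: C_last/k_e = 34.69/0.093 = 373.011
AUC_0→∞ (transdermal patch) = 481.195 + 373.011 = 854.206 mcg/mL·h
F = (AUC_ev/D_ev)/(AUC_iv/D_iv) = (854.206/100)/(1260/100) = 8.54206/12.6 = 0.6779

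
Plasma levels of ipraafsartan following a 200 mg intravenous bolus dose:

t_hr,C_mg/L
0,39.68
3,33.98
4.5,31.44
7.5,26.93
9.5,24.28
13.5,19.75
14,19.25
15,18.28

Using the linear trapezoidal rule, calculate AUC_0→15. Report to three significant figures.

AUC = 415 mg/L·hr

Trapezoidal AUC_0→15:
  [0→3]: (39.68+33.98)/2 × 3 = 110.49
  [3→4.5]: (33.98+31.44)/2 × 1.5 = 49.065
  [4.5→7.5]: (31.44+26.93)/2 × 3 = 87.555
  [7.5→9.5]: (26.93+24.28)/2 × 2 = 51.21
  [9.5→13.5]: (24.28+19.75)/2 × 4 = 88.06
  [13.5→14]: (19.75+19.25)/2 × 0.5 = 9.75
  [14→15]: (19.25+18.28)/2 × 1 = 18.765
  Sum = 414.895 mg/L·hr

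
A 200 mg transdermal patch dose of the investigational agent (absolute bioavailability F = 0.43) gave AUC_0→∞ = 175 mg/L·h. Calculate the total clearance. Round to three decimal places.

CL = 0.491 L/h

CL = F × Dose / AUC_0→∞
   = 0.43 × 200 / 175 = 0.491429 L/h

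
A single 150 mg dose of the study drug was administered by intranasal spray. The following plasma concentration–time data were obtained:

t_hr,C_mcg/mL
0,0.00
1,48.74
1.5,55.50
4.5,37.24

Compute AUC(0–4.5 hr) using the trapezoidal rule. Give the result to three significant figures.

Trapezoidal AUC_0→4.5:
  [0→1]: (0.00+48.74)/2 × 1 = 24.37
  [1→1.5]: (48.74+55.50)/2 × 0.5 = 26.06
  [1.5→4.5]: (55.50+37.24)/2 × 3 = 139.11
  Sum = 189.54 mcg/mL·hr

AUC = 190 mcg/mL·hr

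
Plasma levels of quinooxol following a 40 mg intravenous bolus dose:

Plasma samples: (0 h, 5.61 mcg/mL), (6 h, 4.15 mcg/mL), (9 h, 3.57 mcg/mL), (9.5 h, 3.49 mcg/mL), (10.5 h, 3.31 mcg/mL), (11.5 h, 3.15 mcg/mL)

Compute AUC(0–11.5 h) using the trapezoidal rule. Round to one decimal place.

AUC = 49.3 mcg/mL·h

Trapezoidal AUC_0→11.5:
  [0→6]: (5.61+4.15)/2 × 6 = 29.28
  [6→9]: (4.15+3.57)/2 × 3 = 11.58
  [9→9.5]: (3.57+3.49)/2 × 0.5 = 1.765
  [9.5→10.5]: (3.49+3.31)/2 × 1 = 3.4
  [10.5→11.5]: (3.31+3.15)/2 × 1 = 3.23
  Sum = 49.255 mcg/mL·h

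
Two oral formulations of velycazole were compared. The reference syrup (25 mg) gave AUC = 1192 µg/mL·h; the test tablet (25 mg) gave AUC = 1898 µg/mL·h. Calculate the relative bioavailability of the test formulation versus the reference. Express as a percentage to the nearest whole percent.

F_rel = (AUC_test/D_test) / (AUC_ref/D_ref)
      = (1898/25) / (1192/25)
      = 75.92 / 47.68 = 1.5923 = 159.23%

F_rel = 159%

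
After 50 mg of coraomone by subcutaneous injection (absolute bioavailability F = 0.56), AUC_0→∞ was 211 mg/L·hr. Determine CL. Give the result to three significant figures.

CL = 0.133 L/hr

CL = F × Dose / AUC_0→∞
   = 0.56 × 50 / 211 = 0.132701 L/hr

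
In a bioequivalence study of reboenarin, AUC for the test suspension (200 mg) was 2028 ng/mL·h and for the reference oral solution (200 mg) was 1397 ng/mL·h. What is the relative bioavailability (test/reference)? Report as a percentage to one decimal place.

F_rel = (AUC_test/D_test) / (AUC_ref/D_ref)
      = (2028/200) / (1397/200)
      = 10.14 / 6.985 = 1.4517 = 145.17%

F_rel = 145.2%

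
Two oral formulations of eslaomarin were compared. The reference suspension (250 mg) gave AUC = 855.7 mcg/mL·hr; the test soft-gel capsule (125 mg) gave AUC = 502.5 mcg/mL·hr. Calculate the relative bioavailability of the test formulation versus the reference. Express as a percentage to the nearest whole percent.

F_rel = (AUC_test/D_test) / (AUC_ref/D_ref)
      = (502.5/125) / (855.7/250)
      = 4.02 / 3.4228 = 1.1745 = 117.45%

F_rel = 117%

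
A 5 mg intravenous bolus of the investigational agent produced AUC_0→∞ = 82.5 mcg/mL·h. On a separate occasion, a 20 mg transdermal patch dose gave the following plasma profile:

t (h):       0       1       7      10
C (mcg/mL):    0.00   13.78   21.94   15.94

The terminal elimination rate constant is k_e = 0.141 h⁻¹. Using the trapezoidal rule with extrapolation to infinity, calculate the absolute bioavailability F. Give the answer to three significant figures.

Trapezoidal AUC_0→10 (transdermal patch):
  [0→1]: (0.00+13.78)/2 × 1 = 6.89
  [1→7]: (13.78+21.94)/2 × 6 = 107.16
  [7→10]: (21.94+15.94)/2 × 3 = 56.82
  Sum = 170.87 mcg/mL·h
Tail: C_last/k_e = 15.94/0.141 = 113.050
AUC_0→∞ (transdermal patch) = 170.87 + 113.050 = 283.92 mcg/mL·h
F = (AUC_ev/D_ev)/(AUC_iv/D_iv) = (283.92/20)/(82.5/5) = 14.196/16.5 = 0.8604

F = 0.860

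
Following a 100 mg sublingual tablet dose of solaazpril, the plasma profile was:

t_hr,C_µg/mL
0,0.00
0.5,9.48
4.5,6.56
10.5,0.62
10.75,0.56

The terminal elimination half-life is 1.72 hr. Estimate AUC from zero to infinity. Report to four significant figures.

Trapezoidal AUC_0→10.75:
  [0→0.5]: (0.00+9.48)/2 × 0.5 = 2.37
  [0.5→4.5]: (9.48+6.56)/2 × 4 = 32.08
  [4.5→10.5]: (6.56+0.62)/2 × 6 = 21.54
  [10.5→10.75]: (0.62+0.56)/2 × 0.25 = 0.1475
  Sum = 56.1375 µg/mL·hr
k_e = ln2 / t½ = 0.693147 / 1.72 = 0.4030 hr^-1
Extrapolated tail: C_last / k_e = 0.56 / 0.403 = 1.390
AUC_0→∞ = 56.1375 + 1.390 = 57.5275 µg/mL·hr

AUC = 57.53 µg/mL·hr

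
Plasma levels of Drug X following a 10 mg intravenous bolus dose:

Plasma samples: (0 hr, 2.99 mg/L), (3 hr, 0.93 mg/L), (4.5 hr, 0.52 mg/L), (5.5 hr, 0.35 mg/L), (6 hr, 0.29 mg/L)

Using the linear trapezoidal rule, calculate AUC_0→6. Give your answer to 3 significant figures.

AUC = 7.56 mg/L·hr

Trapezoidal AUC_0→6:
  [0→3]: (2.99+0.93)/2 × 3 = 5.88
  [3→4.5]: (0.93+0.52)/2 × 1.5 = 1.0875
  [4.5→5.5]: (0.52+0.35)/2 × 1 = 0.435
  [5.5→6]: (0.35+0.29)/2 × 0.5 = 0.16
  Sum = 7.5625 mg/L·hr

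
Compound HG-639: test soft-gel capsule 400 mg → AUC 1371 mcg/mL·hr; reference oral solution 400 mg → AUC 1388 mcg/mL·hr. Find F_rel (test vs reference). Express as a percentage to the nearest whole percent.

F_rel = 99%

F_rel = (AUC_test/D_test) / (AUC_ref/D_ref)
      = (1371/400) / (1388/400)
      = 3.4275 / 3.47 = 0.9878 = 98.78%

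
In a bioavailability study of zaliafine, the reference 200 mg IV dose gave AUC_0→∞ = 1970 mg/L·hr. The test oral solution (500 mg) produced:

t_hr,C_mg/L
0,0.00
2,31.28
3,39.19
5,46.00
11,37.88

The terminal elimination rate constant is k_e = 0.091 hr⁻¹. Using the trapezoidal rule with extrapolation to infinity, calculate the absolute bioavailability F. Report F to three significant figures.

Trapezoidal AUC_0→11 (oral solution):
  [0→2]: (0.00+31.28)/2 × 2 = 31.28
  [2→3]: (31.28+39.19)/2 × 1 = 35.235
  [3→5]: (39.19+46.00)/2 × 2 = 85.19
  [5→11]: (46.00+37.88)/2 × 6 = 251.64
  Sum = 403.345 mg/L·hr
Tail: C_last/k_e = 37.88/0.091 = 416.264
AUC_0→∞ (oral solution) = 403.345 + 416.264 = 819.609 mg/L·hr
F = (AUC_ev/D_ev)/(AUC_iv/D_iv) = (819.609/500)/(1970/200) = 1.639218/9.85 = 0.1664

F = 0.166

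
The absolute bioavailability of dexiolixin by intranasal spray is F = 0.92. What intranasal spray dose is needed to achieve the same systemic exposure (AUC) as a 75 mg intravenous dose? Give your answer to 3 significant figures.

D_intranasal = 81.5 mg

For equal systemic exposure: F × D_ev = D_iv
D_ev = D_iv / F = 75 / 0.92 = 81.5217 mg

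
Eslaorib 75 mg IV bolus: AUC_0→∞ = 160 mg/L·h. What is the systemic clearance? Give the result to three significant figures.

CL = Dose_iv / AUC_0→∞
   = 75 / 160 = 0.46875 L/h

CL = 0.469 L/h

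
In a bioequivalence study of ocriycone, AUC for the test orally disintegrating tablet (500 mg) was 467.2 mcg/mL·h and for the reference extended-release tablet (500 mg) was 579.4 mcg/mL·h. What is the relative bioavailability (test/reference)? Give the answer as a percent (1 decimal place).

F_rel = (AUC_test/D_test) / (AUC_ref/D_ref)
      = (467.2/500) / (579.4/500)
      = 0.9344 / 1.1588 = 0.8064 = 80.64%

F_rel = 80.6%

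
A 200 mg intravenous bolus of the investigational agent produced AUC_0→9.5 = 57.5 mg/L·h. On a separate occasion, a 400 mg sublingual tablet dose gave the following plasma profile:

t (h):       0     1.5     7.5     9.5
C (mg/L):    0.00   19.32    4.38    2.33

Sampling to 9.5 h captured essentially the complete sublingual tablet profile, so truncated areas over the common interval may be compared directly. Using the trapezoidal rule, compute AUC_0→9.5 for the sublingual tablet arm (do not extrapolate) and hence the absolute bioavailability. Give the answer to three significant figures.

Trapezoidal AUC_0→9.5 (sublingual tablet):
  [0→1.5]: (0.00+19.32)/2 × 1.5 = 14.49
  [1.5→7.5]: (19.32+4.38)/2 × 6 = 71.1
  [7.5→9.5]: (4.38+2.33)/2 × 2 = 6.71
  Sum = 92.3 mg/L·h
F = (AUC_ev/D_ev)/(AUC_iv/D_iv) = (92.3/400)/(57.5/200) = 0.23075/0.2875 = 0.8026

F = 0.803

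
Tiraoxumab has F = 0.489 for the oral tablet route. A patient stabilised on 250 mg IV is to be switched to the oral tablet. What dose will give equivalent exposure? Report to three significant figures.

D_oral = 511 mg

For equal systemic exposure: F × D_ev = D_iv
D_ev = D_iv / F = 250 / 0.489 = 511.247 mg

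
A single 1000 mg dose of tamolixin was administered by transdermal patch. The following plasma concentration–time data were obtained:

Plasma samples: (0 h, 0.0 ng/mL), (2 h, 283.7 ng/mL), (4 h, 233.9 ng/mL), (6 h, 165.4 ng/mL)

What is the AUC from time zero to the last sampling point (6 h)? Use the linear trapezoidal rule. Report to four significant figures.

Trapezoidal AUC_0→6:
  [0→2]: (0.0+283.7)/2 × 2 = 283.7
  [2→4]: (283.7+233.9)/2 × 2 = 517.6
  [4→6]: (233.9+165.4)/2 × 2 = 399.3
  Sum = 1200.6 ng/mL·h

AUC = 1201 ng/mL·h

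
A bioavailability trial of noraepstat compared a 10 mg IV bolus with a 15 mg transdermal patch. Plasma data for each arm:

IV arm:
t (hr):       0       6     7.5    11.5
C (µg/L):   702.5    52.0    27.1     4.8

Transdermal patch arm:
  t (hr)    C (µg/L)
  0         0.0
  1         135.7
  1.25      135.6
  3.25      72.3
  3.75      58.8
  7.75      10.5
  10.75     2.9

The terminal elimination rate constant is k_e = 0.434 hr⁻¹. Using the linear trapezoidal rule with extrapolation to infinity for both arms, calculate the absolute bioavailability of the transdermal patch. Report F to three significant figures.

F = 0.141

Trapezoidal AUC_0→11.5 (IV):
  [0→6]: (702.5+52.0)/2 × 6 = 2263.5
  [6→7.5]: (52.0+27.1)/2 × 1.5 = 59.325
  [7.5→11.5]: (27.1+4.8)/2 × 4 = 63.8
  Sum = 2386.625 µg/L·hr
IV tail: 4.8/0.434 = 11.060; AUC_iv,0→∞ = 2386.625 + 11.060 = 2397.685 µg/L·hr
Trapezoidal AUC_0→10.75 (transdermal patch):
  [0→1]: (0.0+135.7)/2 × 1 = 67.85
  [1→1.25]: (135.7+135.6)/2 × 0.25 = 33.9125
  [1.25→3.25]: (135.6+72.3)/2 × 2 = 207.9
  [3.25→3.75]: (72.3+58.8)/2 × 0.5 = 32.775
  [3.75→7.75]: (58.8+10.5)/2 × 4 = 138.6
  [7.75→10.75]: (10.5+2.9)/2 × 3 = 20.1
  Sum = 501.1375 µg/L·hr
transdermal patch tail: 2.9/0.434 = 6.682; AUC_ev,0→∞ = 501.1375 + 6.682 = 507.8195 µg/L·hr
F = (AUC_ev/D_ev)/(AUC_iv/D_iv) = (507.8195/15)/(2397.685/10) = 33.8546/239.7685 = 0.1412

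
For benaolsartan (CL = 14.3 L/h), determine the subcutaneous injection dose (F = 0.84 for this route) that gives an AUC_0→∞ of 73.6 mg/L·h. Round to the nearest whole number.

Dose = CL × AUC_0→∞ / F
     = 14.3 × 73.6 / 0.84 = 1252.95 mg

Dose = 1253 mg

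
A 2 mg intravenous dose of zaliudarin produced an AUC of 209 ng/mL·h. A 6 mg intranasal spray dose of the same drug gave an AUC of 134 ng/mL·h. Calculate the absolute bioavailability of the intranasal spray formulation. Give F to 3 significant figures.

F = (AUC_ev / D_ev) / (AUC_iv / D_iv)
  = (134/6) / (209/2)
  = 22.3333 / 104.5 = 0.2137

F = 0.214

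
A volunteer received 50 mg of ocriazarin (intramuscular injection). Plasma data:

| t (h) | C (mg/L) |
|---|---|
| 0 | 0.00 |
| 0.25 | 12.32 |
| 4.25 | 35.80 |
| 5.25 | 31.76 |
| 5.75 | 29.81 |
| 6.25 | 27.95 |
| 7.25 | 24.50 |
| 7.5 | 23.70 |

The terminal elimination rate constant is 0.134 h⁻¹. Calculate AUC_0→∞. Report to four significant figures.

Trapezoidal AUC_0→7.5:
  [0→0.25]: (0.00+12.32)/2 × 0.25 = 1.54
  [0.25→4.25]: (12.32+35.80)/2 × 4 = 96.24
  [4.25→5.25]: (35.80+31.76)/2 × 1 = 33.78
  [5.25→5.75]: (31.76+29.81)/2 × 0.5 = 15.3925
  [5.75→6.25]: (29.81+27.95)/2 × 0.5 = 14.44
  [6.25→7.25]: (27.95+24.50)/2 × 1 = 26.225
  [7.25→7.5]: (24.50+23.70)/2 × 0.25 = 6.025
  Sum = 193.6425 mg/L·h
Extrapolated tail: C_last / k_e = 23.70 / 0.134 = 176.866
AUC_0→∞ = 193.6425 + 176.866 = 370.5085 mg/L·h

AUC = 370.5 mg/L·h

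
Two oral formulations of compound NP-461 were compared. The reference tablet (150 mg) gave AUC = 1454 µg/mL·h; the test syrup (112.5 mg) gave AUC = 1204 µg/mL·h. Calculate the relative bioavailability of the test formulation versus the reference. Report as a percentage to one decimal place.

F_rel = 110.4%

F_rel = (AUC_test/D_test) / (AUC_ref/D_ref)
      = (1204/112.5) / (1454/150)
      = 10.7022 / 9.69333 = 1.1041 = 110.41%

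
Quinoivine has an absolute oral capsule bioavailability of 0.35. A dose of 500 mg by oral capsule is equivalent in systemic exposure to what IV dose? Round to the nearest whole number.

D_iv = 175 mg

Systemic exposure from an extravascular dose = F × D_ev, so the equivalent IV dose is F × D_ev.
D_iv = F × D_ev = 0.35 × 500 = 175 mg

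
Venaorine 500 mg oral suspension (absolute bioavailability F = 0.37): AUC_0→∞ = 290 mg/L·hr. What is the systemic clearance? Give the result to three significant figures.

CL = 0.638 L/hr

CL = F × Dose / AUC_0→∞
   = 0.37 × 500 / 290 = 0.637931 L/hr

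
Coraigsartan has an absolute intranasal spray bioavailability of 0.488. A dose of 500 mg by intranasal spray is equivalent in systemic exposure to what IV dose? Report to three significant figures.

D_iv = 244 mg

Systemic exposure from an extravascular dose = F × D_ev, so the equivalent IV dose is F × D_ev.
D_iv = F × D_ev = 0.488 × 500 = 244 mg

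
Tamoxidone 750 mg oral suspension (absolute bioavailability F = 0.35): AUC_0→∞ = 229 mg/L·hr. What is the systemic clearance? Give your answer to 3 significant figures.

CL = F × Dose / AUC_0→∞
   = 0.35 × 750 / 229 = 1.14629 L/hr

CL = 1.15 L/hr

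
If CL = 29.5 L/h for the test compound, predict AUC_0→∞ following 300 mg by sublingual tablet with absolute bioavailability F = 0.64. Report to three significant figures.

AUC = 6.51 mg/L·h

AUC_0→∞ = F × Dose / CL
        = 0.64 × 300 / 29.5 = 6.50847 mg/L·h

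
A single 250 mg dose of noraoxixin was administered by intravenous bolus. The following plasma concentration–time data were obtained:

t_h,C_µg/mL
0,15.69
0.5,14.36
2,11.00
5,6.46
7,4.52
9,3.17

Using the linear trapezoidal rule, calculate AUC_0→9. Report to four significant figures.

Trapezoidal AUC_0→9:
  [0→0.5]: (15.69+14.36)/2 × 0.5 = 7.5125
  [0.5→2]: (14.36+11.00)/2 × 1.5 = 19.02
  [2→5]: (11.00+6.46)/2 × 3 = 26.19
  [5→7]: (6.46+4.52)/2 × 2 = 10.98
  [7→9]: (4.52+3.17)/2 × 2 = 7.69
  Sum = 71.3925 µg/mL·h

AUC = 71.39 µg/mL·h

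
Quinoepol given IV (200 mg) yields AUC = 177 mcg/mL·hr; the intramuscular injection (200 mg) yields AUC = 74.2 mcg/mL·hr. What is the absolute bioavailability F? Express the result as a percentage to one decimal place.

F = (AUC_ev / D_ev) / (AUC_iv / D_iv)
  = (74.2/200) / (177/200)
  = 0.371 / 0.885 = 0.4192
  = 41.92%

F = 41.9%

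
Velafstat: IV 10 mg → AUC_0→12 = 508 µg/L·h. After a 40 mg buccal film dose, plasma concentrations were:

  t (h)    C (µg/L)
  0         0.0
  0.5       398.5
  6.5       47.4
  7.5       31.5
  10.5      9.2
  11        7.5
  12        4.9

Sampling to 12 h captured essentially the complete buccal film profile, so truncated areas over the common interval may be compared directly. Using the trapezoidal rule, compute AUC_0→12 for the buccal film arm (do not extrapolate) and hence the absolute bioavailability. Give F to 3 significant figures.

Trapezoidal AUC_0→12 (buccal film):
  [0→0.5]: (0.0+398.5)/2 × 0.5 = 99.625
  [0.5→6.5]: (398.5+47.4)/2 × 6 = 1337.7
  [6.5→7.5]: (47.4+31.5)/2 × 1 = 39.45
  [7.5→10.5]: (31.5+9.2)/2 × 3 = 61.05
  [10.5→11]: (9.2+7.5)/2 × 0.5 = 4.175
  [11→12]: (7.5+4.9)/2 × 1 = 6.2
  Sum = 1548.2 µg/L·h
F = (AUC_ev/D_ev)/(AUC_iv/D_iv) = (1548.2/40)/(508/10) = 38.705/50.8 = 0.7619

F = 0.762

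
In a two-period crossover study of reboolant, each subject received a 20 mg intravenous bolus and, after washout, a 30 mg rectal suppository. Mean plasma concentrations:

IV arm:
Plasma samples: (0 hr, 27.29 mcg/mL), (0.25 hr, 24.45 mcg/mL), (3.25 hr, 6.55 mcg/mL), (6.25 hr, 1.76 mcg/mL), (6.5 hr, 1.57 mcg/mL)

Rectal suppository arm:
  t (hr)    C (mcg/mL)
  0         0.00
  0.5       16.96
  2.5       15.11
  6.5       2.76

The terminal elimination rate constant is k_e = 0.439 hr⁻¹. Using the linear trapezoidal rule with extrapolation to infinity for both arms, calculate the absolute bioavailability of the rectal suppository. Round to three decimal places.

Trapezoidal AUC_0→6.5 (IV):
  [0→0.25]: (27.29+24.45)/2 × 0.25 = 6.4675
  [0.25→3.25]: (24.45+6.55)/2 × 3 = 46.5
  [3.25→6.25]: (6.55+1.76)/2 × 3 = 12.465
  [6.25→6.5]: (1.76+1.57)/2 × 0.25 = 0.41625
  Sum = 65.84875 mcg/mL·hr
IV tail: 1.57/0.439 = 3.576; AUC_iv,0→∞ = 65.84875 + 3.576 = 69.42475 mcg/mL·hr
Trapezoidal AUC_0→6.5 (rectal suppository):
  [0→0.5]: (0.00+16.96)/2 × 0.5 = 4.24
  [0.5→2.5]: (16.96+15.11)/2 × 2 = 32.07
  [2.5→6.5]: (15.11+2.76)/2 × 4 = 35.74
  Sum = 72.05 mcg/mL·hr
rectal suppository tail: 2.76/0.439 = 6.287; AUC_ev,0→∞ = 72.05 + 6.287 = 78.337 mcg/mL·hr
F = (AUC_ev/D_ev)/(AUC_iv/D_iv) = (78.337/30)/(69.42475/20) = 2.61123/3.4712375 = 0.7522

F = 0.752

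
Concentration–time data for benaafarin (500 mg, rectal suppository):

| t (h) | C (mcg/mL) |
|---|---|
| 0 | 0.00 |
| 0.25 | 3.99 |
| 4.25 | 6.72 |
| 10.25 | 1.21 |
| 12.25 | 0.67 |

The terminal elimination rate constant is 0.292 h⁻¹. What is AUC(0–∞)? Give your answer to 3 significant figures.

Trapezoidal AUC_0→12.25:
  [0→0.25]: (0.00+3.99)/2 × 0.25 = 0.49875
  [0.25→4.25]: (3.99+6.72)/2 × 4 = 21.42
  [4.25→10.25]: (6.72+1.21)/2 × 6 = 23.79
  [10.25→12.25]: (1.21+0.67)/2 × 2 = 1.88
  Sum = 47.58875 mcg/mL·h
Extrapolated tail: C_last / k_e = 0.67 / 0.292 = 2.295
AUC_0→∞ = 47.58875 + 2.295 = 49.88375 mcg/mL·h

AUC = 49.9 mcg/mL·h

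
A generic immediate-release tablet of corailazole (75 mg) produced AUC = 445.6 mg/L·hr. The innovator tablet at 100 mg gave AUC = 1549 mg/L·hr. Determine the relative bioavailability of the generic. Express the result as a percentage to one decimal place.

F_rel = (AUC_test/D_test) / (AUC_ref/D_ref)
      = (445.6/75) / (1549/100)
      = 5.94133 / 15.49 = 0.3836 = 38.36%

F_rel = 38.4%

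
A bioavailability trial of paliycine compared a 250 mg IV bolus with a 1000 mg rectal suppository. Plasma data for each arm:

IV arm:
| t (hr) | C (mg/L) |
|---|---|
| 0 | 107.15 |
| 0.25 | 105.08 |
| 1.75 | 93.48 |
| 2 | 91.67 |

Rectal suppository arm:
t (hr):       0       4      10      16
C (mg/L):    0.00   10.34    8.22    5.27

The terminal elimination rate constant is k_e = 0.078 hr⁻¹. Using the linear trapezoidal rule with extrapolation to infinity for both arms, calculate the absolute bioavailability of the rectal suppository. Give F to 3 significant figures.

F = 0.0336

Trapezoidal AUC_0→2 (IV):
  [0→0.25]: (107.15+105.08)/2 × 0.25 = 26.52875
  [0.25→1.75]: (105.08+93.48)/2 × 1.5 = 148.92
  [1.75→2]: (93.48+91.67)/2 × 0.25 = 23.14375
  Sum = 198.5925 mg/L·hr
IV tail: 91.67/0.078 = 1175.256; AUC_iv,0→∞ = 198.5925 + 1175.256 = 1373.8485 mg/L·hr
Trapezoidal AUC_0→16 (rectal suppository):
  [0→4]: (0.00+10.34)/2 × 4 = 20.68
  [4→10]: (10.34+8.22)/2 × 6 = 55.68
  [10→16]: (8.22+5.27)/2 × 6 = 40.47
  Sum = 116.83 mg/L·hr
rectal suppository tail: 5.27/0.078 = 67.564; AUC_ev,0→∞ = 116.83 + 67.564 = 184.394 mg/L·hr
F = (AUC_ev/D_ev)/(AUC_iv/D_iv) = (184.394/1000)/(1373.8485/250) = 0.184394/5.495394 = 0.0336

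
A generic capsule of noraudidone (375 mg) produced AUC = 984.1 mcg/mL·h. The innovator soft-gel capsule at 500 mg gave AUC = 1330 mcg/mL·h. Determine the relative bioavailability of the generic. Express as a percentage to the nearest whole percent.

F_rel = 99%

F_rel = (AUC_test/D_test) / (AUC_ref/D_ref)
      = (984.1/375) / (1330/500)
      = 2.62427 / 2.66 = 0.9866 = 98.66%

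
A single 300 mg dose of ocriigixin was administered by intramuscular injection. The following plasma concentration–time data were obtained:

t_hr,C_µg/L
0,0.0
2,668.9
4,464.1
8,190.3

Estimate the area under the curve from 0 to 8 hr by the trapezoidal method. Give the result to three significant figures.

AUC = 3110 µg/L·hr

Trapezoidal AUC_0→8:
  [0→2]: (0.0+668.9)/2 × 2 = 668.9
  [2→4]: (668.9+464.1)/2 × 2 = 1133.0
  [4→8]: (464.1+190.3)/2 × 4 = 1308.8
  Sum = 3110.7 µg/L·hr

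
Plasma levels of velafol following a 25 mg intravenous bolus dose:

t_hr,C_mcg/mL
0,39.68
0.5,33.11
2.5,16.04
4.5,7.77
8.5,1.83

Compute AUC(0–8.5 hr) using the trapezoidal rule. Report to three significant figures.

Trapezoidal AUC_0→8.5:
  [0→0.5]: (39.68+33.11)/2 × 0.5 = 18.1975
  [0.5→2.5]: (33.11+16.04)/2 × 2 = 49.15
  [2.5→4.5]: (16.04+7.77)/2 × 2 = 23.81
  [4.5→8.5]: (7.77+1.83)/2 × 4 = 19.2
  Sum = 110.3575 mcg/mL·hr

AUC = 110 mcg/mL·hr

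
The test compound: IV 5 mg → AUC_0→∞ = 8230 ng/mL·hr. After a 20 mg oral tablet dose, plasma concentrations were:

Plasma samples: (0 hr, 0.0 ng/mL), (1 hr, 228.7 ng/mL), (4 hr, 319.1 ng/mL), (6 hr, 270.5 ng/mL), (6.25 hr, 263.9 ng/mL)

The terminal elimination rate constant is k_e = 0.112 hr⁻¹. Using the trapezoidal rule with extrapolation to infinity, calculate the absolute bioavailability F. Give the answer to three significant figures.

Trapezoidal AUC_0→6.25 (oral tablet):
  [0→1]: (0.0+228.7)/2 × 1 = 114.35
  [1→4]: (228.7+319.1)/2 × 3 = 821.7
  [4→6]: (319.1+270.5)/2 × 2 = 589.6
  [6→6.25]: (270.5+263.9)/2 × 0.25 = 66.8
  Sum = 1592.45 ng/mL·hr
Tail: C_last/k_e = 263.9/0.112 = 2356.250
AUC_0→∞ (oral tablet) = 1592.45 + 2356.250 = 3948.7 ng/mL·hr
F = (AUC_ev/D_ev)/(AUC_iv/D_iv) = (3948.7/20)/(8230/5) = 197.435/1646 = 0.1199

F = 0.120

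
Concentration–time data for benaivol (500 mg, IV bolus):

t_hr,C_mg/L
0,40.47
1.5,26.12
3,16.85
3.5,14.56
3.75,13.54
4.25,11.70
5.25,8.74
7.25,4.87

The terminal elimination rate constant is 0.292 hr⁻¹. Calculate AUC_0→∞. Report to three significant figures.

AUC = 140 mg/L·hr

Trapezoidal AUC_0→7.25:
  [0→1.5]: (40.47+26.12)/2 × 1.5 = 49.9425
  [1.5→3]: (26.12+16.85)/2 × 1.5 = 32.2275
  [3→3.5]: (16.85+14.56)/2 × 0.5 = 7.8525
  [3.5→3.75]: (14.56+13.54)/2 × 0.25 = 3.5125
  [3.75→4.25]: (13.54+11.70)/2 × 0.5 = 6.31
  [4.25→5.25]: (11.70+8.74)/2 × 1 = 10.22
  [5.25→7.25]: (8.74+4.87)/2 × 2 = 13.61
  Sum = 123.675 mg/L·hr
Extrapolated tail: C_last / k_e = 4.87 / 0.292 = 16.678
AUC_0→∞ = 123.675 + 16.678 = 140.353 mg/L·hr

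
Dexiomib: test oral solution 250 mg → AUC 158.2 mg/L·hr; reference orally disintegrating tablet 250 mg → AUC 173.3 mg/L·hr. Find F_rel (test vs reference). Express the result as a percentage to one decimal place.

F_rel = 91.3%

F_rel = (AUC_test/D_test) / (AUC_ref/D_ref)
      = (158.2/250) / (173.3/250)
      = 0.6328 / 0.6932 = 0.9129 = 91.29%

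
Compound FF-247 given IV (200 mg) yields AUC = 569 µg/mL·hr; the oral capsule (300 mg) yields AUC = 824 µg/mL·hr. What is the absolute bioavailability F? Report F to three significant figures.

F = 0.965

F = (AUC_ev / D_ev) / (AUC_iv / D_iv)
  = (824/300) / (569/200)
  = 2.74667 / 2.845 = 0.9654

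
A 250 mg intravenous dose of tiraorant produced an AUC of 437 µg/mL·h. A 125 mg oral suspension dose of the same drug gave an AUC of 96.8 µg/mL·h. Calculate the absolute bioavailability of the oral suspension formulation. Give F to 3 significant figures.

F = 0.443

F = (AUC_ev / D_ev) / (AUC_iv / D_iv)
  = (96.8/125) / (437/250)
  = 0.7744 / 1.748 = 0.4430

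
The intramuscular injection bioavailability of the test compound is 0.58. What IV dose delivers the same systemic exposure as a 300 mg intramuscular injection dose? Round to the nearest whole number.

Systemic exposure from an extravascular dose = F × D_ev, so the equivalent IV dose is F × D_ev.
D_iv = F × D_ev = 0.58 × 300 = 174 mg

D_iv = 174 mg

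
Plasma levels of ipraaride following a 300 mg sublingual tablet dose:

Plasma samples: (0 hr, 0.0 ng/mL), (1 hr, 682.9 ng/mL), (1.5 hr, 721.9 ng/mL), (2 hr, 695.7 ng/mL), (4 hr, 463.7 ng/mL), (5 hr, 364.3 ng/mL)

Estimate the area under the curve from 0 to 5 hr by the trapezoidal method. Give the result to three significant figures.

AUC = 2620 ng/mL·hr

Trapezoidal AUC_0→5:
  [0→1]: (0.0+682.9)/2 × 1 = 341.45
  [1→1.5]: (682.9+721.9)/2 × 0.5 = 351.2
  [1.5→2]: (721.9+695.7)/2 × 0.5 = 354.4
  [2→4]: (695.7+463.7)/2 × 2 = 1159.4
  [4→5]: (463.7+364.3)/2 × 1 = 414.0
  Sum = 2620.45 ng/mL·hr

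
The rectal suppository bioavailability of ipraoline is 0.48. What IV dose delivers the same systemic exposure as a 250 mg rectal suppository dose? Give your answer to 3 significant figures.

Systemic exposure from an extravascular dose = F × D_ev, so the equivalent IV dose is F × D_ev.
D_iv = F × D_ev = 0.48 × 250 = 120 mg

D_iv = 120 mg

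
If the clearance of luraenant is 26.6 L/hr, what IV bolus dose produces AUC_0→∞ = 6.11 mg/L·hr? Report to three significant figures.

Dose_iv = CL × AUC_0→∞
     = 26.6 × 6.11 = 162.526 mg

Dose = 163 mg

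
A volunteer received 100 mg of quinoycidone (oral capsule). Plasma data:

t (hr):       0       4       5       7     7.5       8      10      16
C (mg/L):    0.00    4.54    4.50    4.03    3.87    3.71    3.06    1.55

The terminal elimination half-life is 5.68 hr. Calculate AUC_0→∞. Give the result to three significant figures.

Trapezoidal AUC_0→16:
  [0→4]: (0.00+4.54)/2 × 4 = 9.08
  [4→5]: (4.54+4.50)/2 × 1 = 4.52
  [5→7]: (4.50+4.03)/2 × 2 = 8.53
  [7→7.5]: (4.03+3.87)/2 × 0.5 = 1.975
  [7.5→8]: (3.87+3.71)/2 × 0.5 = 1.895
  [8→10]: (3.71+3.06)/2 × 2 = 6.77
  [10→16]: (3.06+1.55)/2 × 6 = 13.83
  Sum = 46.6 mg/L·hr
k_e = ln2 / t½ = 0.693147 / 5.68 = 0.1220 hr^-1
Extrapolated tail: C_last / k_e = 1.55 / 0.122 = 12.705
AUC_0→∞ = 46.6 + 12.705 = 59.305 mg/L·hr

AUC = 59.3 mg/L·hr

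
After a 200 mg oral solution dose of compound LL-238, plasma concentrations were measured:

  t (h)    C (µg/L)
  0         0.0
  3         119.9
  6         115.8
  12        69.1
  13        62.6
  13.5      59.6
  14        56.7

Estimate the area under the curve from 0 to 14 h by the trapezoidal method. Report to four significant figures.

AUC = 1214 µg/L·h

Trapezoidal AUC_0→14:
  [0→3]: (0.0+119.9)/2 × 3 = 179.85
  [3→6]: (119.9+115.8)/2 × 3 = 353.55
  [6→12]: (115.8+69.1)/2 × 6 = 554.7
  [12→13]: (69.1+62.6)/2 × 1 = 65.85
  [13→13.5]: (62.6+59.6)/2 × 0.5 = 30.55
  [13.5→14]: (59.6+56.7)/2 × 0.5 = 29.075
  Sum = 1213.575 µg/L·h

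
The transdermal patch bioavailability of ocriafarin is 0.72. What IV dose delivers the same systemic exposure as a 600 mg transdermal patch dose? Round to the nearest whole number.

D_iv = 432 mg

Systemic exposure from an extravascular dose = F × D_ev, so the equivalent IV dose is F × D_ev.
D_iv = F × D_ev = 0.72 × 600 = 432 mg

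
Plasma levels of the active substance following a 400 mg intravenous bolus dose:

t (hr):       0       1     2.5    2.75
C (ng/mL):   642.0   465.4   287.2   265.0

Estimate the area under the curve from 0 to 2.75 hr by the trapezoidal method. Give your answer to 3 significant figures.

Trapezoidal AUC_0→2.75:
  [0→1]: (642.0+465.4)/2 × 1 = 553.7
  [1→2.5]: (465.4+287.2)/2 × 1.5 = 564.45
  [2.5→2.75]: (287.2+265.0)/2 × 0.25 = 69.025
  Sum = 1187.175 ng/mL·hr

AUC = 1190 ng/mL·hr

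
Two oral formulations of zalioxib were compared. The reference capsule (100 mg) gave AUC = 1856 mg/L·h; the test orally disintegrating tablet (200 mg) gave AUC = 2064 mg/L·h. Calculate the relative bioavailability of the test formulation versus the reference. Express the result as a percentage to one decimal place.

F_rel = 55.6%

F_rel = (AUC_test/D_test) / (AUC_ref/D_ref)
      = (2064/200) / (1856/100)
      = 10.32 / 18.56 = 0.5560 = 55.60%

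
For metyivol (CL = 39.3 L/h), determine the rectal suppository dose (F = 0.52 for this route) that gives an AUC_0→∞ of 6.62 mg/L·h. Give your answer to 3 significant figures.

Dose = CL × AUC_0→∞ / F
     = 39.3 × 6.62 / 0.52 = 500.319 mg

Dose = 500 mg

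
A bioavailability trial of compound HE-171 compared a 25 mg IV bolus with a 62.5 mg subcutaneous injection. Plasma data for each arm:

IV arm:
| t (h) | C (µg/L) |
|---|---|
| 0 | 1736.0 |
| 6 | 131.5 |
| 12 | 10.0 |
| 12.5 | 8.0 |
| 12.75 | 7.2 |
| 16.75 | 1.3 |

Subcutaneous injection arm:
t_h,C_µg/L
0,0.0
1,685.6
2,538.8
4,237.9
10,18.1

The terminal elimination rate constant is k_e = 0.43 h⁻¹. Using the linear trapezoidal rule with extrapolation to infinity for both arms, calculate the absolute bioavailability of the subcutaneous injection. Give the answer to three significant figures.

Trapezoidal AUC_0→16.75 (IV):
  [0→6]: (1736.0+131.5)/2 × 6 = 5602.5
  [6→12]: (131.5+10.0)/2 × 6 = 424.5
  [12→12.5]: (10.0+8.0)/2 × 0.5 = 4.5
  [12.5→12.75]: (8.0+7.2)/2 × 0.25 = 1.9
  [12.75→16.75]: (7.2+1.3)/2 × 4 = 17.0
  Sum = 6050.4 µg/L·h
IV tail: 1.3/0.43 = 3.023; AUC_iv,0→∞ = 6050.4 + 3.023 = 6053.423 µg/L·h
Trapezoidal AUC_0→10 (subcutaneous injection):
  [0→1]: (0.0+685.6)/2 × 1 = 342.8
  [1→2]: (685.6+538.8)/2 × 1 = 612.2
  [2→4]: (538.8+237.9)/2 × 2 = 776.7
  [4→10]: (237.9+18.1)/2 × 6 = 768.0
  Sum = 2499.7 µg/L·h
subcutaneous injection tail: 18.1/0.43 = 42.093; AUC_ev,0→∞ = 2499.7 + 42.093 = 2541.793 µg/L·h
F = (AUC_ev/D_ev)/(AUC_iv/D_iv) = (2541.793/62.5)/(6053.423/25) = 40.668688/242.13692 = 0.1680

F = 0.168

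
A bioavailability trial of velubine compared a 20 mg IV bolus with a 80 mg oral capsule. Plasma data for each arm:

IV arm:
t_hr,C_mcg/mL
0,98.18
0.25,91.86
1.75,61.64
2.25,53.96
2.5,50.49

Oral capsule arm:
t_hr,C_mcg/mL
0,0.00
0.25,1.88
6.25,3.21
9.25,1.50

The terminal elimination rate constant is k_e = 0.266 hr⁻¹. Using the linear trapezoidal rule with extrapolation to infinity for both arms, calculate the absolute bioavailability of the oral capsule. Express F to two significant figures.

F = 0.019

Trapezoidal AUC_0→2.5 (IV):
  [0→0.25]: (98.18+91.86)/2 × 0.25 = 23.755
  [0.25→1.75]: (91.86+61.64)/2 × 1.5 = 115.125
  [1.75→2.25]: (61.64+53.96)/2 × 0.5 = 28.9
  [2.25→2.5]: (53.96+50.49)/2 × 0.25 = 13.05625
  Sum = 180.83625 mcg/mL·hr
IV tail: 50.49/0.266 = 189.812; AUC_iv,0→∞ = 180.83625 + 189.812 = 370.64825 mcg/mL·hr
Trapezoidal AUC_0→9.25 (oral capsule):
  [0→0.25]: (0.00+1.88)/2 × 0.25 = 0.235
  [0.25→6.25]: (1.88+3.21)/2 × 6 = 15.27
  [6.25→9.25]: (3.21+1.50)/2 × 3 = 7.065
  Sum = 22.57 mcg/mL·hr
oral capsule tail: 1.50/0.266 = 5.639; AUC_ev,0→∞ = 22.57 + 5.639 = 28.209 mcg/mL·hr
F = (AUC_ev/D_ev)/(AUC_iv/D_iv) = (28.209/80)/(370.64825/20) = 0.3526125/18.5324 = 0.0190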